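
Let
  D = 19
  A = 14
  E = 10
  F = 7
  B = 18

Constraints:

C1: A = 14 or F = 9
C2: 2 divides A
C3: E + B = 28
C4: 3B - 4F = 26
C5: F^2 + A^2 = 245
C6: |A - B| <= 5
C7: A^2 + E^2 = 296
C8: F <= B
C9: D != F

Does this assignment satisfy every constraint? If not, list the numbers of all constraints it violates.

C1: A = 14 = 14 (first disjunct) — OK.
C2: 14 / 2 = 7, so 2 divides 14 — OK.
C3: E + B = 10 + 18 = 28 — OK.
C4: 3B - 4F = 3(18) - 4(7) = 26 — OK.
C5: F^2 + A^2 = 7^2 + 14^2 = 49 + 196 = 245 — OK.
C6: |14 - 18| = 4; 4 ≤ 5 — OK.
C7: A^2 + E^2 = 14^2 + 10^2 = 196 + 100 = 296 — OK.
C8: F = 7, B = 18; 7 ≤ 18 — OK.
C9: D = 19, F = 7; distinct — OK.

None — every constraint holds.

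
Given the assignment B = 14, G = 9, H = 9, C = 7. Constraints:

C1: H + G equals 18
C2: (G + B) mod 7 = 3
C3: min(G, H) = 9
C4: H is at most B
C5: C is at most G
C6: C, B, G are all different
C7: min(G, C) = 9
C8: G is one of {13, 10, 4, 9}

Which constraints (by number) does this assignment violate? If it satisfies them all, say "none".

C1: H + G = 9 + 9 = 18 — OK.
C2: G + B = 23; 23 mod 7 = 2, not 3 — violated.
C3: min(9, 9) = 9 — OK.
C4: H = 9, B = 14; 9 ≤ 14 — OK.
C5: C = 7, G = 9; 7 ≤ 9 — OK.
C6: values 7, 14, 9 are pairwise distinct — OK.
C7: min(9, 7) = 7, not 9 — violated.
C8: G = 9 is in {13, 10, 4, 9} — OK.

The assignment fails constraints 2 and 7.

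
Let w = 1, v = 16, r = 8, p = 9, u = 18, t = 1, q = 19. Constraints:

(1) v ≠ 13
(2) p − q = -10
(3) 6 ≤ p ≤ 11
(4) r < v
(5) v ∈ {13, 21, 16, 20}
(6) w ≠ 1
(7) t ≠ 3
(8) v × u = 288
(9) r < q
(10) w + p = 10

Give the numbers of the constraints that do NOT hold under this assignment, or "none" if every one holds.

(1) v = 16, and 16 ≠ 13  true
(2) p − q = 9 − 19 = -10  true
(3) p = 9 lies in [6, 11]  true
(4) r = 8, v = 16; 8 < 16  true
(5) v = 16 is in {13, 21, 16, 20}  true
(6) w = 1, but 1 is required to differ  false
(7) t = 1, and 1 ≠ 3  true
(8) v × u = 16 × 18 = 288  true
(9) r = 8, q = 19; 8 < 19  true
(10) w + p = 1 + 9 = 10  true

Constraint 6 does not hold.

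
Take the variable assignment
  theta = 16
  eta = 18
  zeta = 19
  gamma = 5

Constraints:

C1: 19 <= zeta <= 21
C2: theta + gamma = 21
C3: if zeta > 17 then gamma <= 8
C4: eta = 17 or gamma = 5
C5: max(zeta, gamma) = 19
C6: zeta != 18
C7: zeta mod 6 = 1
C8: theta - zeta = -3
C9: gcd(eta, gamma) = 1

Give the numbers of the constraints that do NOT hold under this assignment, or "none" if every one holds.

Yes — all constraints hold.

C1: zeta = 19 lies in [19, 21] — satisfied.
C2: theta + gamma = 16 + 5 = 21 — satisfied.
C3: zeta = 19 > 17, so we need gamma ≤ 8; gamma = 5 ≤ 8 — satisfied.
C4: eta = 18 ≠ 17, but gamma = 5 = 5 (second disjunct) — satisfied.
C5: max(19, 5) = 19 — satisfied.
C6: zeta = 19, and 19 ≠ 18 — satisfied.
C7: 19 mod 6 = 1 — satisfied.
C8: theta - zeta = 16 - 19 = -3 — satisfied.
C9: gcd(18, 5) = 1 — satisfied.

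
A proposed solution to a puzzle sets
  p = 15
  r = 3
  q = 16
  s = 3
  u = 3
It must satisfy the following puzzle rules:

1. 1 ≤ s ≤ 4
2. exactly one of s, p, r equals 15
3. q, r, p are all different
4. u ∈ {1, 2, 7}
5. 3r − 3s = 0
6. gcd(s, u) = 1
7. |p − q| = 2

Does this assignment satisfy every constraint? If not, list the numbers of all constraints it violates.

No — constraints 4, 6, 7 are not satisfied.

1. s = 3 lies in [1, 4] — holds.
2. s=3, p=15, r=3; 1 of them equals 15 — holds.
3. values 16, 3, 15 are pairwise distinct — holds.
4. u = 3 is not in {1, 2, 7} — fails.
5. 3r − 3s = 3(3) − 3(3) = 0 — holds.
6. gcd(3, 3) = 3, not 1 — fails.
7. |15 − 16| = 1, not 2 — fails.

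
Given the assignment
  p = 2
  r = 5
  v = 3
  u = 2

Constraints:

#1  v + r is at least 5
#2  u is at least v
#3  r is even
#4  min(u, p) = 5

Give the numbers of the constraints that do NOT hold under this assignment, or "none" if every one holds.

Constraints 2, 3, and 4 are violated.

#1 v + r = 3 + 5 = 8; 8 ≥ 5  ✓
#2 u = 2, v = 3; 2 < 3 (want ≥)  ✗
#3 r = 5 is odd  ✗
#4 min(2, 2) = 2, not 5  ✗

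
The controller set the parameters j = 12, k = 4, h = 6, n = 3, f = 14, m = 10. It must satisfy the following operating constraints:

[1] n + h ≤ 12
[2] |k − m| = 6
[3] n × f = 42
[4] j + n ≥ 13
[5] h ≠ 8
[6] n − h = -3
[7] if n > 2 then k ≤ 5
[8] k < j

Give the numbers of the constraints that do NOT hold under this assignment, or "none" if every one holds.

No violations.

[1] n + h = 3 + 6 = 9; 9 ≤ 12 — OK.
[2] |4 − 10| = 6 — OK.
[3] n × f = 3 × 14 = 42 — OK.
[4] j + n = 12 + 3 = 15; 15 ≥ 13 — OK.
[5] h = 6, and 6 ≠ 8 — OK.
[6] n − h = 3 − 6 = -3 — OK.
[7] n = 3 > 2, so we need k ≤ 5; k = 4 ≤ 5 — OK.
[8] k = 4, j = 12; 4 < 12 — OK.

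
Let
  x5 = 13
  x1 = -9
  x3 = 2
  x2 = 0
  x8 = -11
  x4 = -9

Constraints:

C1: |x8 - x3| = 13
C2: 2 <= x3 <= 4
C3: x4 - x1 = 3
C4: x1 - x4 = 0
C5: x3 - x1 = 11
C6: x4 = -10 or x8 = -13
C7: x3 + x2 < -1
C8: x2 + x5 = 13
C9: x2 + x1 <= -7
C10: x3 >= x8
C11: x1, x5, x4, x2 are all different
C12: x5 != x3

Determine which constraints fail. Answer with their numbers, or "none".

C1: |-11 - 2| = 13  ✔
C2: x3 = 2 lies in [2, 4]  ✔
C3: x4 - x1 = -9 - (-9) = 0, not 3  ✘
C4: x1 - x4 = -9 - (-9) = 0  ✔
C5: x3 - x1 = 2 - (-9) = 11  ✔
C6: x4 = -9 ≠ -10 and x8 = -11 ≠ -13; both disjuncts false  ✘
C7: x3 + x2 = 2 + 0 = 2; 2 ≥ -1, bound -1 not met  ✘
C8: x2 + x5 = 0 + 13 = 13  ✔
C9: x2 + x1 = 0 + (-9) = -9; -9 ≤ -7  ✔
C10: x3 = 2, x8 = -11; 2 ≥ -11  ✔
C11: x1 = x4 = -9, not all different  ✘
C12: x5 = 13, x3 = 2; distinct  ✔

Violated: 3, 6, 7, and 11.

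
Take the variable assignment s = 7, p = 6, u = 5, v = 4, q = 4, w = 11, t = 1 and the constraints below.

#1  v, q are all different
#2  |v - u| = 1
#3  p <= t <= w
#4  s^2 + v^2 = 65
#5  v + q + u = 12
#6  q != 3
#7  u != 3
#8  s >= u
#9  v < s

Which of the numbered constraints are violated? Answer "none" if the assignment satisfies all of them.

#1 v = q = 4, not all different  ✘
#2 |4 - 5| = 1  ✔
#3 values 6, 1, 11; p = 6 is not <= t = 1  ✘
#4 s^2 + v^2 = 7^2 + 4^2 = 49 + 16 = 65  ✔
#5 v + q + u = 4 + 4 + 5 = 13, not 12  ✘
#6 q = 4, and 4 ≠ 3  ✔
#7 u = 5, and 5 ≠ 3  ✔
#8 s = 7, u = 5; 7 ≥ 5  ✔
#9 v = 4, s = 7; 4 < 7  ✔

Constraints 1, 3, and 5 do not hold.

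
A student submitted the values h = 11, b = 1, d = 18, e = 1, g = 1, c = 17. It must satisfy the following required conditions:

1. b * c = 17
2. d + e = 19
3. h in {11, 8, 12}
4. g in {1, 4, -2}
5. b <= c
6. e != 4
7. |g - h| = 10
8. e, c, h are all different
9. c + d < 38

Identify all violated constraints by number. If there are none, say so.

All constraints are satisfied.

1. b * c = 1 * 17 = 17  ✔
2. d + e = 18 + 1 = 19  ✔
3. h = 11 is in {11, 8, 12}  ✔
4. g = 1 is in {1, 4, -2}  ✔
5. b = 1, c = 17; 1 ≤ 17  ✔
6. e = 1, and 1 ≠ 4  ✔
7. |1 - 11| = 10  ✔
8. values 1, 17, 11 are pairwise distinct  ✔
9. c + d = 17 + 18 = 35; 35 < 38  ✔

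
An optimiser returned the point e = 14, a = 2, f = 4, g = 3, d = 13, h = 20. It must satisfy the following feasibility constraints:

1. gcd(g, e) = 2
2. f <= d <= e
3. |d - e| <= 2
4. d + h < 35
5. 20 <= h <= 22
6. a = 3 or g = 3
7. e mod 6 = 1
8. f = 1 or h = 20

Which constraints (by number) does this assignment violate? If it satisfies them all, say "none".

1. gcd(3, 14) = 1, not 2 — does not hold.
2. values 4 <= 13 <= 14 — holds.
3. |13 - 14| = 1; 1 ≤ 2 — holds.
4. d + h = 13 + 20 = 33; 33 < 35 — holds.
5. h = 20 lies in [20, 22] — holds.
6. a = 2 ≠ 3, but g = 3 = 3 (second disjunct) — holds.
7. 14 mod 6 = 2, not 1 — does not hold.
8. f = 4 ≠ 1, but h = 20 = 20 (second disjunct) — holds.

Constraints 1, 7 do not hold.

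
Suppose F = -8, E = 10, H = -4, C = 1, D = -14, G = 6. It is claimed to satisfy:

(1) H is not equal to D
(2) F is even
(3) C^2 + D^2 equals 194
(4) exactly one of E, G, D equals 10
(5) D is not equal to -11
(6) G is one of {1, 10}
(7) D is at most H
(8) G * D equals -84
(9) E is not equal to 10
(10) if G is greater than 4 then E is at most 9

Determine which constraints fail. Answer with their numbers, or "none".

(1) H = -4, D = -14; distinct — OK.
(2) F = -8 is even — OK.
(3) C^2 + D^2 = 1^2 + (-14)^2 = 1 + 196 = 197, not 194 — violated.
(4) E=10, G=6, D=-14; 1 of them equals 10 — OK.
(5) D = -14, and -14 ≠ -11 — OK.
(6) G = 6 is not in {1, 10} — violated.
(7) D = -14, H = -4; -14 ≤ -4 — OK.
(8) G * D = 6 * (-14) = -84 — OK.
(9) E = 10, but 10 is required to differ — violated.
(10) G = 6 > 4, so we need E ≤ 9; but E = 10 > 9 — violated.

No — constraints 3, 6, 9, and 10 are not satisfied.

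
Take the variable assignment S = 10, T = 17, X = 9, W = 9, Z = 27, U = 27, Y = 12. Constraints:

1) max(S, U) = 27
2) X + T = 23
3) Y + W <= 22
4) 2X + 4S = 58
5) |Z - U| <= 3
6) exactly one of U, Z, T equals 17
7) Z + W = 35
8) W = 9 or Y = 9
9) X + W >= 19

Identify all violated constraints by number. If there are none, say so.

1) max(10, 27) = 27  ✔
2) X + T = 9 + 17 = 26, not 23  ✘
3) Y + W = 12 + 9 = 21; 21 ≤ 22  ✔
4) 2X + 4S = 2(9) + 4(10) = 58  ✔
5) |27 - 27| = 0; 0 ≤ 3  ✔
6) U=27, Z=27, T=17; 1 of them equals 17  ✔
7) Z + W = 27 + 9 = 36, not 35  ✘
8) W = 9 = 9 (first disjunct)  ✔
9) X + W = 9 + 9 = 18; 18 < 19, bound 19 not met  ✘

The assignment fails constraints 2, 7, and 9.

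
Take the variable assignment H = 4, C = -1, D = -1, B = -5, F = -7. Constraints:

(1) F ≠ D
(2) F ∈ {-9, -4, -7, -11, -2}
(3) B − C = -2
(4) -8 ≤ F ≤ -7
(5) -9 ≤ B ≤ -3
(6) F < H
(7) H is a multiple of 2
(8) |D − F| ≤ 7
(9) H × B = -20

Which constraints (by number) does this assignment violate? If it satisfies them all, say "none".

(1) F = -7, D = -1; distinct — satisfied.
(2) F = -7 is in {-9, -4, -7, -11, -2} — satisfied.
(3) B − C = -5 − (-1) = -4, not -2 — violated.
(4) F = -7 lies in [-8, -7] — satisfied.
(5) B = -5 lies in [-9, -3] — satisfied.
(6) F = -7, H = 4; -7 < 4 — satisfied.
(7) 4 / 2 = 2, so 2 divides 4 — satisfied.
(8) |-1 − (-7)| = 6; 6 ≤ 7 — satisfied.
(9) H × B = 4 × (-5) = -20 — satisfied.

Constraint 3 does not hold.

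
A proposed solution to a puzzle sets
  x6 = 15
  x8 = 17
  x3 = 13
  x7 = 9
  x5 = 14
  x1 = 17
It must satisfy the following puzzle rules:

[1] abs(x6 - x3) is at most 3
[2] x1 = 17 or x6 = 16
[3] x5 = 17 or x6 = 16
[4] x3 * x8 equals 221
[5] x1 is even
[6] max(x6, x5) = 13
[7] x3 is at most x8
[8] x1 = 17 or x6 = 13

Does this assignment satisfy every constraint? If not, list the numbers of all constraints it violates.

No — constraints 3, 5, and 6 are not satisfied.

[1] abs(15 - 13) = 2; 2 ≤ 3 — holds.
[2] x1 = 17 = 17 (first disjunct) — holds.
[3] x5 = 14 ≠ 17 and x6 = 15 ≠ 16; both disjuncts false — does not hold.
[4] x3 * x8 = 13 * 17 = 221 — holds.
[5] x1 = 17 is odd — does not hold.
[6] max(15, 14) = 15, not 13 — does not hold.
[7] x3 = 13, x8 = 17; 13 ≤ 17 — holds.
[8] x1 = 17 = 17 (first disjunct) — holds.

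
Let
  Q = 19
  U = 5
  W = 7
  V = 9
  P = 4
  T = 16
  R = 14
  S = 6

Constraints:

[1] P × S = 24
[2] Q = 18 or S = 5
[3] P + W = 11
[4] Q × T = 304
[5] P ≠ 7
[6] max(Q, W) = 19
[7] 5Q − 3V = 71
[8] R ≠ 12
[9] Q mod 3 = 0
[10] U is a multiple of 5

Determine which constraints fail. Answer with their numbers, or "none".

Constraints 2, 7, and 9 do not hold.

[1] P × S = 4 × 6 = 24 — OK.
[2] Q = 19 ≠ 18 and S = 6 ≠ 5; both disjuncts false — violated.
[3] P + W = 4 + 7 = 11 — OK.
[4] Q × T = 19 × 16 = 304 — OK.
[5] P = 4, and 4 ≠ 7 — OK.
[6] max(19, 7) = 19 — OK.
[7] 5Q − 3V = 5(19) − 3(9) = 68, not 71 — violated.
[8] R = 14, and 14 ≠ 12 — OK.
[9] 19 mod 3 = 1, not 0 — violated.
[10] 5 / 5 = 1, so 5 divides 5 — OK.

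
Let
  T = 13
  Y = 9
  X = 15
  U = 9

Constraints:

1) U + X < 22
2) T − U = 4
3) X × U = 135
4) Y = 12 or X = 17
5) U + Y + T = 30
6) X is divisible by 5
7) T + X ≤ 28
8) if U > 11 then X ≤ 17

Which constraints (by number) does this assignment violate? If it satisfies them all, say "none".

No — constraints 1, 4, and 5 are not satisfied.

1) U + X = 9 + 15 = 24; 24 ≥ 22, bound 22 not met  ✘
2) T − U = 13 − 9 = 4  ✔
3) X × U = 15 × 9 = 135  ✔
4) Y = 9 ≠ 12 and X = 15 ≠ 17; both disjuncts false  ✘
5) U + Y + T = 9 + 9 + 13 = 31, not 30  ✘
6) 15 / 5 = 3, so 5 divides 15  ✔
7) T + X = 13 + 15 = 28; 28 ≤ 28  ✔
8) U = 9, not > 11; antecedent false, conditional vacuously true  ✔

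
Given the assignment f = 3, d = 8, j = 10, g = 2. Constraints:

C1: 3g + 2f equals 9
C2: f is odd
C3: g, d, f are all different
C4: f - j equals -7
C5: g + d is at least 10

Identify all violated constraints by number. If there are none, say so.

C1: 3g + 2f = 3(2) + 2(3) = 12, not 9 — fails.
C2: f = 3 is odd — holds.
C3: values 2, 8, 3 are pairwise distinct — holds.
C4: f - j = 3 - 10 = -7 — holds.
C5: g + d = 2 + 8 = 10; 10 ≥ 10 — holds.

The assignment fails constraint 1.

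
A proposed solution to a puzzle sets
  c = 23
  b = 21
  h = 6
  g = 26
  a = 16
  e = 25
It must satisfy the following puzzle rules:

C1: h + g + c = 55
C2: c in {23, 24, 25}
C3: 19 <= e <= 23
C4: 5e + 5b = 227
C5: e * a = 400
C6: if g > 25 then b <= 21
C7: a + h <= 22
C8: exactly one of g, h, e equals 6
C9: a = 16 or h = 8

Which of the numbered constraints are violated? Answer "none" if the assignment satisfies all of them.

C1: h + g + c = 6 + 26 + 23 = 55 — satisfied.
C2: c = 23 is in {23, 24, 25} — satisfied.
C3: e = 25 is outside [19, 23] — violated.
C4: 5e + 5b = 5(25) + 5(21) = 230, not 227 — violated.
C5: e * a = 25 * 16 = 400 — satisfied.
C6: g = 26 > 25, so we need b ≤ 21; b = 21 ≤ 21 — satisfied.
C7: a + h = 16 + 6 = 22; 22 ≤ 22 — satisfied.
C8: g=26, h=6, e=25; 1 of them equals 6 — satisfied.
C9: a = 16 = 16 (first disjunct) — satisfied.

Violated: 3, 4.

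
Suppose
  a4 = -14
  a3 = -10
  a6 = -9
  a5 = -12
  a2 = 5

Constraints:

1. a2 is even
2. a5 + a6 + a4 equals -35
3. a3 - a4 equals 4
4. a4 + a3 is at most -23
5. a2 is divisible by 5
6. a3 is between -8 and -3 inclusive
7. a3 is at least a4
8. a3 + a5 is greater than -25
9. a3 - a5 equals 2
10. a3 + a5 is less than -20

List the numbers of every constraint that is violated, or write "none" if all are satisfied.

1. a2 = 5 is odd — fails.
2. a5 + a6 + a4 = -12 + (-9) + (-14) = -35 — holds.
3. a3 - a4 = -10 - (-14) = 4 — holds.
4. a4 + a3 = -14 + (-10) = -24; -24 ≤ -23 — holds.
5. 5 / 5 = 1, so 5 divides 5 — holds.
6. a3 = -10 is outside [-8, -3] — fails.
7. a3 = -10, a4 = -14; -10 ≥ -14 — holds.
8. a3 + a5 = -10 + (-12) = -22; -22 > -25 — holds.
9. a3 - a5 = -10 - (-12) = 2 — holds.
10. a3 + a5 = -10 + (-12) = -22; -22 < -20 — holds.

Constraints 1, 6 do not hold.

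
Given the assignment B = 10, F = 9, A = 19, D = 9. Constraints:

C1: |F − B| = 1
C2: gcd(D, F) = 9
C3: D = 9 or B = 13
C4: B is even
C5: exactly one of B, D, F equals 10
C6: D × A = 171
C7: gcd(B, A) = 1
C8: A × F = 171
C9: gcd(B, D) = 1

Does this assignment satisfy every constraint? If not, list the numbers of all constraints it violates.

The assignment satisfies every constraint.

C1: |9 − 10| = 1 — OK.
C2: gcd(9, 9) = 9 — OK.
C3: D = 9 = 9 (first disjunct) — OK.
C4: B = 10 is even — OK.
C5: B=10, D=9, F=9; 1 of them equals 10 — OK.
C6: D × A = 9 × 19 = 171 — OK.
C7: gcd(10, 19) = 1 — OK.
C8: A × F = 19 × 9 = 171 — OK.
C9: gcd(10, 9) = 1 — OK.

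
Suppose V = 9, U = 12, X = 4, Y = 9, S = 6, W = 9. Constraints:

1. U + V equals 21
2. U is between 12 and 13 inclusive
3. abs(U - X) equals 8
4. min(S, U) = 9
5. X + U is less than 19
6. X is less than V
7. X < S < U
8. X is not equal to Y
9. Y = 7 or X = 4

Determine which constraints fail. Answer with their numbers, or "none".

Constraint 4 is violated.

1. U + V = 12 + 9 = 21  ✔
2. U = 12 lies in [12, 13]  ✔
3. abs(12 - 4) = 8  ✔
4. min(6, 12) = 6, not 9  ✘
5. X + U = 4 + 12 = 16; 16 < 19  ✔
6. X = 4, V = 9; 4 < 9  ✔
7. values 4 < 6 < 12  ✔
8. X = 4, Y = 9; distinct  ✔
9. Y = 9 ≠ 7, but X = 4 = 4 (second disjunct)  ✔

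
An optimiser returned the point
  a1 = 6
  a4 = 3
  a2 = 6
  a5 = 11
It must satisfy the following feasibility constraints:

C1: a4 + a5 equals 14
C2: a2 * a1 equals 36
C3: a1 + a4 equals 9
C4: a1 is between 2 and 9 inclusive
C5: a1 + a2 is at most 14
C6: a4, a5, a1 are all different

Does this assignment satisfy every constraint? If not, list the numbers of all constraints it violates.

C1: a4 + a5 = 3 + 11 = 14  yes
C2: a2 * a1 = 6 * 6 = 36  yes
C3: a1 + a4 = 6 + 3 = 9  yes
C4: a1 = 6 lies in [2, 9]  yes
C5: a1 + a2 = 6 + 6 = 12; 12 ≤ 14  yes
C6: values 3, 11, 6 are pairwise distinct  yes

All constraints are satisfied.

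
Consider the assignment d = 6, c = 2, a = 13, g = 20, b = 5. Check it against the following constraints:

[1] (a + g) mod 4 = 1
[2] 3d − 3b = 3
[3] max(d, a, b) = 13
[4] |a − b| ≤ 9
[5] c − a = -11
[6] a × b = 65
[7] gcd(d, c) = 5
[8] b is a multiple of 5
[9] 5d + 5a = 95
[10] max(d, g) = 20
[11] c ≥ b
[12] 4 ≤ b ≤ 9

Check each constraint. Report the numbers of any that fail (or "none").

[1] a + g = 33; 33 mod 4 = 1 — satisfied.
[2] 3d − 3b = 3(6) − 3(5) = 3 — satisfied.
[3] max(6, 13, 5) = 13 — satisfied.
[4] |13 − 5| = 8; 8 ≤ 9 — satisfied.
[5] c − a = 2 − 13 = -11 — satisfied.
[6] a × b = 13 × 5 = 65 — satisfied.
[7] gcd(6, 2) = 2, not 5 — violated.
[8] 5 / 5 = 1, so 5 divides 5 — satisfied.
[9] 5d + 5a = 5(6) + 5(13) = 95 — satisfied.
[10] max(6, 20) = 20 — satisfied.
[11] c = 2, b = 5; 2 < 5 (want ≥) — violated.
[12] b = 5 lies in [4, 9] — satisfied.

Constraints 7 and 11 are violated.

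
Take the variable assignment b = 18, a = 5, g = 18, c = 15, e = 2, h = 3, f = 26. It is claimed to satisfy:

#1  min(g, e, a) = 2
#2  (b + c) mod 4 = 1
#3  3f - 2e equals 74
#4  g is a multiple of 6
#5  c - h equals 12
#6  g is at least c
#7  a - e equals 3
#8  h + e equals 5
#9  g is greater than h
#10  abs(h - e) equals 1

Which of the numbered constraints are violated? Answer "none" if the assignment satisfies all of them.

#1 min(18, 2, 5) = 2 — satisfied.
#2 b + c = 33; 33 mod 4 = 1 — satisfied.
#3 3f - 2e = 3(26) - 2(2) = 74 — satisfied.
#4 18 / 6 = 3, so 6 divides 18 — satisfied.
#5 c - h = 15 - 3 = 12 — satisfied.
#6 g = 18, c = 15; 18 ≥ 15 — satisfied.
#7 a - e = 5 - 2 = 3 — satisfied.
#8 h + e = 3 + 2 = 5 — satisfied.
#9 g = 18, h = 3; 18 > 3 — satisfied.
#10 abs(3 - 2) = 1 — satisfied.

None — every constraint holds.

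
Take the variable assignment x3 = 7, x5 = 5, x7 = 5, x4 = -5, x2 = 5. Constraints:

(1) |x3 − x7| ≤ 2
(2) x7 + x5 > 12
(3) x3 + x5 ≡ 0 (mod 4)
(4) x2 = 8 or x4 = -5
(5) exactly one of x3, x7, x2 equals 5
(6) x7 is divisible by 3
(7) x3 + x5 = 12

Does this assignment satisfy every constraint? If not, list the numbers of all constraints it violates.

(1) |7 − 5| = 2; 2 ≤ 2  holds
(2) x7 + x5 = 5 + 5 = 10; 10 ≤ 12, bound 12 not met  fails
(3) x3 + x5 = 12; 12 mod 4 = 0  holds
(4) x2 = 5 ≠ 8, but x4 = -5 = -5 (second disjunct)  holds
(5) x3=7, x7=5, x2=5; 2 of them equal 5, not exactly one  fails
(6) 5 = 3×1 + 2, so 3 does not divide 5  fails
(7) x3 + x5 = 7 + 5 = 12  holds

Violated: 2, 5, 6.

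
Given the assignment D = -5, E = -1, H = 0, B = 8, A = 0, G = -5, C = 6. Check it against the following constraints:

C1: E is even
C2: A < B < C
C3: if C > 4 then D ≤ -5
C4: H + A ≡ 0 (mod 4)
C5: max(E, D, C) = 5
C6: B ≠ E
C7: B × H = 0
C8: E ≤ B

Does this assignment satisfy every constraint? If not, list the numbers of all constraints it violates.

Constraints 1, 2, and 5 do not hold.

C1: E = -1 is odd — does not hold.
C2: values 0, 8, 6; B = 8 is not < C = 6 — does not hold.
C3: C = 6 > 4, so we need D ≤ -5; D = -5 ≤ -5 — holds.
C4: H + A = 0; 0 mod 4 = 0 — holds.
C5: max(-1, -5, 6) = 6, not 5 — does not hold.
C6: B = 8, E = -1; distinct — holds.
C7: B × H = 8 × 0 = 0 — holds.
C8: E = -1, B = 8; -1 ≤ 8 — holds.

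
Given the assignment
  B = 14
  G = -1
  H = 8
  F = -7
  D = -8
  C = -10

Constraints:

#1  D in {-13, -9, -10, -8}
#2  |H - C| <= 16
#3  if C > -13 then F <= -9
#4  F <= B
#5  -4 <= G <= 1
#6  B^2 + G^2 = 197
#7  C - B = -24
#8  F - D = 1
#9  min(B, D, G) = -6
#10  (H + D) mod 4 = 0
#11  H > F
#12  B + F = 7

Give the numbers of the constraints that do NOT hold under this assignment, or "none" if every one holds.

#1 D = -8 is in {-13, -9, -10, -8} — OK.
#2 |8 - (-10)| = 18; 18 > 16, exceeds bound 16 — violated.
#3 C = -10 > -13, so we need F ≤ -9; but F = -7 > -9 — violated.
#4 F = -7, B = 14; -7 ≤ 14 — OK.
#5 G = -1 lies in [-4, 1] — OK.
#6 B^2 + G^2 = 14^2 + (-1)^2 = 196 + 1 = 197 — OK.
#7 C - B = -10 - 14 = -24 — OK.
#8 F - D = -7 - (-8) = 1 — OK.
#9 min(14, -8, -1) = -8, not -6 — violated.
#10 H + D = 0; 0 mod 4 = 0 — OK.
#11 H = 8, F = -7; 8 > -7 — OK.
#12 B + F = 14 + (-7) = 7 — OK.

Violated: 2, 3, 9.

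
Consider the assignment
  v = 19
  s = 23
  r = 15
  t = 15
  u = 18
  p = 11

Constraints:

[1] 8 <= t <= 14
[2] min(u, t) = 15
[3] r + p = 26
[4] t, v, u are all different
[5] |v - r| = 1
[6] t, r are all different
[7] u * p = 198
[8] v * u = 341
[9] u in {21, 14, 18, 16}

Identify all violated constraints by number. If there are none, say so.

[1] t = 15 is outside [8, 14] — violated.
[2] min(18, 15) = 15 — OK.
[3] r + p = 15 + 11 = 26 — OK.
[4] values 15, 19, 18 are pairwise distinct — OK.
[5] |19 - 15| = 4, not 1 — violated.
[6] t = r = 15, not all different — violated.
[7] u * p = 18 * 11 = 198 — OK.
[8] v * u = 19 * 18 = 342, not 341 — violated.
[9] u = 18 is in {21, 14, 18, 16} — OK.

The assignment fails constraints 1, 5, 6, and 8.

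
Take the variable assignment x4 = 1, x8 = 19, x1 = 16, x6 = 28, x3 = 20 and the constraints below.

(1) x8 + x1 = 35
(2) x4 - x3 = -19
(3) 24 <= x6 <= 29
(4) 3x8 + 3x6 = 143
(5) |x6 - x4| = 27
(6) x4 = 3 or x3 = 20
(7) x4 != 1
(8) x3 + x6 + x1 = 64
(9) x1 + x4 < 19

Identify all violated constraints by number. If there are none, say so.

(1) x8 + x1 = 19 + 16 = 35  true
(2) x4 - x3 = 1 - 20 = -19  true
(3) x6 = 28 lies in [24, 29]  true
(4) 3x8 + 3x6 = 3(19) + 3(28) = 141, not 143  false
(5) |28 - 1| = 27  true
(6) x4 = 1 ≠ 3, but x3 = 20 = 20 (second disjunct)  true
(7) x4 = 1, but 1 is required to differ  false
(8) x3 + x6 + x1 = 20 + 28 + 16 = 64  true
(9) x1 + x4 = 16 + 1 = 17; 17 < 19  true

Violated: 4 and 7.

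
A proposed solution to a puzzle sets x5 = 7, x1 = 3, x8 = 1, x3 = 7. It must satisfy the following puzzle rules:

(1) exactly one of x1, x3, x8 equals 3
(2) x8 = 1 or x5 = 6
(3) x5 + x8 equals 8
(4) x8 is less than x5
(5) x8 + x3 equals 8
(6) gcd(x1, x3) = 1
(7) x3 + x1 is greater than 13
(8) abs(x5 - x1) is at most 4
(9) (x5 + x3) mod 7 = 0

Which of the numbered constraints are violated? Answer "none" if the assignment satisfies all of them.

(1) x1=3, x3=7, x8=1; 1 of them equals 3  ✓
(2) x8 = 1 = 1 (first disjunct)  ✓
(3) x5 + x8 = 7 + 1 = 8  ✓
(4) x8 = 1, x5 = 7; 1 < 7  ✓
(5) x8 + x3 = 1 + 7 = 8  ✓
(6) gcd(3, 7) = 1  ✓
(7) x3 + x1 = 7 + 3 = 10; 10 ≤ 13, bound 13 not met  ✗
(8) abs(7 - 3) = 4; 4 ≤ 4  ✓
(9) x5 + x3 = 14; 14 mod 7 = 0  ✓

Violated: 7.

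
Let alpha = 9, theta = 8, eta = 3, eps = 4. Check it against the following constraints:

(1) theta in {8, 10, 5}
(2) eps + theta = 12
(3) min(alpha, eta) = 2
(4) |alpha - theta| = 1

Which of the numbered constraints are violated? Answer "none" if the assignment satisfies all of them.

The assignment fails constraint 3.

(1) theta = 8 is in {8, 10, 5} — holds.
(2) eps + theta = 4 + 8 = 12 — holds.
(3) min(9, 3) = 3, not 2 — fails.
(4) |9 - 8| = 1 — holds.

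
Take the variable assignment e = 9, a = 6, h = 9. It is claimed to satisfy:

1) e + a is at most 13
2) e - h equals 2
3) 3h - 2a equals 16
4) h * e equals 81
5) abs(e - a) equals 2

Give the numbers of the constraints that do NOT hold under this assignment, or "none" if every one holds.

Violated: 1, 2, 3, 5.

1) e + a = 9 + 6 = 15; 15 > 13, bound 13 not met  fails
2) e - h = 9 - 9 = 0, not 2  fails
3) 3h - 2a = 3(9) - 2(6) = 15, not 16  fails
4) h * e = 9 * 9 = 81  holds
5) abs(9 - 6) = 3, not 2  fails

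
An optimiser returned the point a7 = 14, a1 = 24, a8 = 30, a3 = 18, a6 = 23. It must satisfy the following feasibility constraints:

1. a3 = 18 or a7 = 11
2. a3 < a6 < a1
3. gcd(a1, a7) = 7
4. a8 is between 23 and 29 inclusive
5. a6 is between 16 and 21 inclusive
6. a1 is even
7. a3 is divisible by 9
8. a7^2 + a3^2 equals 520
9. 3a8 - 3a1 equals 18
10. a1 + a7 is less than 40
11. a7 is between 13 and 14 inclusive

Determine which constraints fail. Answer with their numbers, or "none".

Constraints 3, 4, and 5 do not hold.

1. a3 = 18 = 18 (first disjunct)  ✓
2. values 18 < 23 < 24  ✓
3. gcd(24, 14) = 2, not 7  ✗
4. a8 = 30 is outside [23, 29]  ✗
5. a6 = 23 is outside [16, 21]  ✗
6. a1 = 24 is even  ✓
7. 18 / 9 = 2, so 9 divides 18  ✓
8. a7^2 + a3^2 = 14^2 + 18^2 = 196 + 324 = 520  ✓
9. 3a8 - 3a1 = 3(30) - 3(24) = 18  ✓
10. a1 + a7 = 24 + 14 = 38; 38 < 40  ✓
11. a7 = 14 lies in [13, 14]  ✓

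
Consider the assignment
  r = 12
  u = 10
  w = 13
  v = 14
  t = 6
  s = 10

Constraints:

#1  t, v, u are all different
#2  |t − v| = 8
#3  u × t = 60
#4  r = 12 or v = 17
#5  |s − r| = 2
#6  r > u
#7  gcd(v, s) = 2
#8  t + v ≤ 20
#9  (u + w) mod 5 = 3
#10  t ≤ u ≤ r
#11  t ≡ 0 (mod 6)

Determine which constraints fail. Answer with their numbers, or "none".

#1 values 6, 14, 10 are pairwise distinct — holds.
#2 |6 − 14| = 8 — holds.
#3 u × t = 10 × 6 = 60 — holds.
#4 r = 12 = 12 (first disjunct) — holds.
#5 |10 − 12| = 2 — holds.
#6 r = 12, u = 10; 12 > 10 — holds.
#7 gcd(14, 10) = 2 — holds.
#8 t + v = 6 + 14 = 20; 20 ≤ 20 — holds.
#9 u + w = 23; 23 mod 5 = 3 — holds.
#10 values 6 ≤ 10 ≤ 12 — holds.
#11 6 mod 6 = 0 — holds.

Yes — all constraints hold.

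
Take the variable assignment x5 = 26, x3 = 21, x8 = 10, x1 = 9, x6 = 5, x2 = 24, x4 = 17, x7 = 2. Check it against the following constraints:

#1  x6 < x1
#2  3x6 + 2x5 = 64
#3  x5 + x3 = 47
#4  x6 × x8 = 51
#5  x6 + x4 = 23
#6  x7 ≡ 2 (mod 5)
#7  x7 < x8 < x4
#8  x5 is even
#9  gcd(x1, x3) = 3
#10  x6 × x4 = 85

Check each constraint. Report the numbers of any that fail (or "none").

Constraints 2, 4, and 5 do not hold.

#1 x6 = 5, x1 = 9; 5 < 9 — holds.
#2 3x6 + 2x5 = 3(5) + 2(26) = 67, not 64 — does not hold.
#3 x5 + x3 = 26 + 21 = 47 — holds.
#4 x6 × x8 = 5 × 10 = 50, not 51 — does not hold.
#5 x6 + x4 = 5 + 17 = 22, not 23 — does not hold.
#6 2 mod 5 = 2 — holds.
#7 values 2 < 10 < 17 — holds.
#8 x5 = 26 is even — holds.
#9 gcd(9, 21) = 3 — holds.
#10 x6 × x4 = 5 × 17 = 85 — holds.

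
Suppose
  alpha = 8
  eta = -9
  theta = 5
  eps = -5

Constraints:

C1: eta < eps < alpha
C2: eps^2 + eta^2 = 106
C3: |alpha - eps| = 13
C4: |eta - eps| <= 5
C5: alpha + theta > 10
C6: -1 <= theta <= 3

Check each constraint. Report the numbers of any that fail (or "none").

The assignment fails constraint 6.

C1: values -9 < -5 < 8  holds
C2: eps^2 + eta^2 = (-5)^2 + (-9)^2 = 25 + 81 = 106  holds
C3: |8 - (-5)| = 13  holds
C4: |-9 - (-5)| = 4; 4 ≤ 5  holds
C5: alpha + theta = 8 + 5 = 13; 13 > 10  holds
C6: theta = 5 is outside [-1, 3]  fails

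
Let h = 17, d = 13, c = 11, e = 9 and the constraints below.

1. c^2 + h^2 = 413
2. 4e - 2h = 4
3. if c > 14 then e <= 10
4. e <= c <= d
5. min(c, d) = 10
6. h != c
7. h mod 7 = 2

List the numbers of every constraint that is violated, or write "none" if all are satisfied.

Constraints 1, 2, 5, and 7 do not hold.

1. c^2 + h^2 = 11^2 + 17^2 = 121 + 289 = 410, not 413  no
2. 4e - 2h = 4(9) - 2(17) = 2, not 4  no
3. c = 11, not > 14; antecedent false, conditional vacuously true  yes
4. values 9 <= 11 <= 13  yes
5. min(11, 13) = 11, not 10  no
6. h = 17, c = 11; distinct  yes
7. 17 mod 7 = 3, not 2  no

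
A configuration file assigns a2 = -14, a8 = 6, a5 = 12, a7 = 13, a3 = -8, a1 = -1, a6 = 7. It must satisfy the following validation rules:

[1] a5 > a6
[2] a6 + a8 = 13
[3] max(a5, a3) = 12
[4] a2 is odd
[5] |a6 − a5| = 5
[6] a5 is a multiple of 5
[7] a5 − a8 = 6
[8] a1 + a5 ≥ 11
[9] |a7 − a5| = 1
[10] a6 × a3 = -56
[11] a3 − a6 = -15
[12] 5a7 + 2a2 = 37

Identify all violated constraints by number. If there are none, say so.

Constraints 4 and 6 do not hold.

[1] a5 = 12, a6 = 7; 12 > 7 — holds.
[2] a6 + a8 = 7 + 6 = 13 — holds.
[3] max(12, -8) = 12 — holds.
[4] a2 = -14 is even — fails.
[5] |7 − 12| = 5 — holds.
[6] 12 = 5×2 + 2, so 5 does not divide 12 — fails.
[7] a5 − a8 = 12 − 6 = 6 — holds.
[8] a1 + a5 = -1 + 12 = 11; 11 ≥ 11 — holds.
[9] |13 − 12| = 1 — holds.
[10] a6 × a3 = 7 × (-8) = -56 — holds.
[11] a3 − a6 = -8 − 7 = -15 — holds.
[12] 5a7 + 2a2 = 5(13) + 2(-14) = 37 — holds.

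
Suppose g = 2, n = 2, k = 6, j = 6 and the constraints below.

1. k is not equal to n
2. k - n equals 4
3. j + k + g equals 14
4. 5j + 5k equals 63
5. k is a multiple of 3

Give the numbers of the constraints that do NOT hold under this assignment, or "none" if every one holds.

Constraint 4 does not hold.

1. k = 6, n = 2; distinct  yes
2. k - n = 6 - 2 = 4  yes
3. j + k + g = 6 + 6 + 2 = 14  yes
4. 5j + 5k = 5(6) + 5(6) = 60, not 63  no
5. 6 / 3 = 2, so 3 divides 6  yes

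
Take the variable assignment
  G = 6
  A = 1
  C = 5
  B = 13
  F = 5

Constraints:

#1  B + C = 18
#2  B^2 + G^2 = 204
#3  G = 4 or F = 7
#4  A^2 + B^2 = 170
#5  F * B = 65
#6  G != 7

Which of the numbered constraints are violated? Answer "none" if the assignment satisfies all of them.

The assignment fails constraints 2 and 3.

#1 B + C = 13 + 5 = 18 — OK.
#2 B^2 + G^2 = 13^2 + 6^2 = 169 + 36 = 205, not 204 — violated.
#3 G = 6 ≠ 4 and F = 5 ≠ 7; both disjuncts false — violated.
#4 A^2 + B^2 = 1^2 + 13^2 = 1 + 169 = 170 — OK.
#5 F * B = 5 * 13 = 65 — OK.
#6 G = 6, and 6 ≠ 7 — OK.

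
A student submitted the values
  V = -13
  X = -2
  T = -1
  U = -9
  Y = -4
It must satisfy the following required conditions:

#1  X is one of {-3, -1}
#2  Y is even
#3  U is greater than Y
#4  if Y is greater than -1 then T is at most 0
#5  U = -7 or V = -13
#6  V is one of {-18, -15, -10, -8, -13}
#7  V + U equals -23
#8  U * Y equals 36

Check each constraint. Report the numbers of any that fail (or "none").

Violated: 1, 3, 7.

#1 X = -2 is not in {-3, -1} — does not hold.
#2 Y = -4 is even — holds.
#3 U = -9, Y = -4; -9 ≤ -4 (want >) — does not hold.
#4 Y = -4, not > -1; antecedent false, conditional vacuously true — holds.
#5 U = -9 ≠ -7, but V = -13 = -13 (second disjunct) — holds.
#6 V = -13 is in {-18, -15, -10, -8, -13} — holds.
#7 V + U = -13 + (-9) = -22, not -23 — does not hold.
#8 U * Y = -9 * (-4) = 36 — holds.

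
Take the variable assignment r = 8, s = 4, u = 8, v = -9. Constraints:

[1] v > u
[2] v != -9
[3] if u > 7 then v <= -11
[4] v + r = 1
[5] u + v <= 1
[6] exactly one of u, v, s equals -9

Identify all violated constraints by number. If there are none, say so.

Violated: 1, 2, 3, and 4.

[1] v = -9, u = 8; -9 ≤ 8 (want >)  FAIL
[2] v = -9, but -9 is required to differ  FAIL
[3] u = 8 > 7, so we need v ≤ -11; but v = -9 > -11  FAIL
[4] v + r = -9 + 8 = -1, not 1  FAIL
[5] u + v = 8 + (-9) = -1; -1 ≤ 1  OK
[6] u=8, v=-9, s=4; 1 of them equals -9  OK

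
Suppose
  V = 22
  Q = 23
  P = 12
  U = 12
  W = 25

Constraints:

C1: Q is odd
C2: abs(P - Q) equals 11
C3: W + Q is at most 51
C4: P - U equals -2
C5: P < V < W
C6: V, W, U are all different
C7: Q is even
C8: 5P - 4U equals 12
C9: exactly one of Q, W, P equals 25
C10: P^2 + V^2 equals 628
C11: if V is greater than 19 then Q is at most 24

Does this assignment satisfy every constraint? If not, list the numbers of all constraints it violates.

C1: Q = 23 is odd — satisfied.
C2: abs(12 - 23) = 11 — satisfied.
C3: W + Q = 25 + 23 = 48; 48 ≤ 51 — satisfied.
C4: P - U = 12 - 12 = 0, not -2 — violated.
C5: values 12 < 22 < 25 — satisfied.
C6: values 22, 25, 12 are pairwise distinct — satisfied.
C7: Q = 23 is odd — violated.
C8: 5P - 4U = 5(12) - 4(12) = 12 — satisfied.
C9: Q=23, W=25, P=12; 1 of them equals 25 — satisfied.
C10: P^2 + V^2 = 12^2 + 22^2 = 144 + 484 = 628 — satisfied.
C11: V = 22 > 19, so we need Q ≤ 24; Q = 23 ≤ 24 — satisfied.

Constraints 4, 7 are violated.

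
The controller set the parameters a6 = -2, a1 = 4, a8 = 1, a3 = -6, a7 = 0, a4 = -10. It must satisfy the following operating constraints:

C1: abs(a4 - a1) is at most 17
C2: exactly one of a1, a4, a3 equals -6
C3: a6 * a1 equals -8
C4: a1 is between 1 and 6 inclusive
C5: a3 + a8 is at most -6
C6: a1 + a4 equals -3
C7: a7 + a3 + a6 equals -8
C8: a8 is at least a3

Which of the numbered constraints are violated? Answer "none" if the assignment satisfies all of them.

C1: abs(-10 - 4) = 14; 14 ≤ 17 — satisfied.
C2: a1=4, a4=-10, a3=-6; 1 of them equals -6 — satisfied.
C3: a6 * a1 = -2 * 4 = -8 — satisfied.
C4: a1 = 4 lies in [1, 6] — satisfied.
C5: a3 + a8 = -6 + 1 = -5; -5 > -6, bound -6 not met — violated.
C6: a1 + a4 = 4 + (-10) = -6, not -3 — violated.
C7: a7 + a3 + a6 = 0 + (-6) + (-2) = -8 — satisfied.
C8: a8 = 1, a3 = -6; 1 ≥ -6 — satisfied.

Violated: 5 and 6.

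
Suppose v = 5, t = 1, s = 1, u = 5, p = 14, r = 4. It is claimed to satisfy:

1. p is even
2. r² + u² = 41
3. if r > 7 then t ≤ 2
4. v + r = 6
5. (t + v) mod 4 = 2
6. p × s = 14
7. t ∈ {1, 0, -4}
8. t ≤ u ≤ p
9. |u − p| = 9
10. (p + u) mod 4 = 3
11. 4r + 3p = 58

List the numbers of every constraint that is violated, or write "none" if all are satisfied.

1. p = 14 is even  OK
2. r² + u² = 4² + 5² = 16 + 25 = 41  OK
3. r = 4, not > 7; antecedent false, conditional vacuously true  OK
4. v + r = 5 + 4 = 9, not 6  FAIL
5. t + v = 6; 6 mod 4 = 2  OK
6. p × s = 14 × 1 = 14  OK
7. t = 1 is in {1, 0, -4}  OK
8. values 1 ≤ 5 ≤ 14  OK
9. |5 − 14| = 9  OK
10. p + u = 19; 19 mod 4 = 3  OK
11. 4r + 3p = 4(4) + 3(14) = 58  OK

Constraint 4 is violated.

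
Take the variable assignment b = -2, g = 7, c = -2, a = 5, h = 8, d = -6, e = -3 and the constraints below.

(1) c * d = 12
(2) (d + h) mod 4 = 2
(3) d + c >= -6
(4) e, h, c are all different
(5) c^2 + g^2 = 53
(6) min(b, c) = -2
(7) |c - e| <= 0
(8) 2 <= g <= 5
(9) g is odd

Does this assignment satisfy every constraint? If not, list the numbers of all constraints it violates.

Constraints 3, 7, and 8 are violated.

(1) c * d = -2 * (-6) = 12  ✔
(2) d + h = 2; 2 mod 4 = 2  ✔
(3) d + c = -6 + (-2) = -8; -8 < -6, bound -6 not met  ✘
(4) values -3, 8, -2 are pairwise distinct  ✔
(5) c^2 + g^2 = (-2)^2 + 7^2 = 4 + 49 = 53  ✔
(6) min(-2, -2) = -2  ✔
(7) |-2 - (-3)| = 1; 1 > 0, exceeds bound 0  ✘
(8) g = 7 is outside [2, 5]  ✘
(9) g = 7 is odd  ✔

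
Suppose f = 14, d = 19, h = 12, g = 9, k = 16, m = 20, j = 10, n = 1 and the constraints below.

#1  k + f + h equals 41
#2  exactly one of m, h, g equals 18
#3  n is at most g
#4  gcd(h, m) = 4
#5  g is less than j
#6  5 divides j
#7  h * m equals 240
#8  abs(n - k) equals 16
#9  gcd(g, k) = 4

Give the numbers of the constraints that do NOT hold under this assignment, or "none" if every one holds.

No — constraints 1, 2, 8, 9 are not satisfied.

#1 k + f + h = 16 + 14 + 12 = 42, not 41  false
#2 m=20, h=12, g=9; 0 of them equal 18, not exactly one  false
#3 n = 1, g = 9; 1 ≤ 9  true
#4 gcd(12, 20) = 4  true
#5 g = 9, j = 10; 9 < 10  true
#6 10 / 5 = 2, so 5 divides 10  true
#7 h * m = 12 * 20 = 240  true
#8 abs(1 - 16) = 15, not 16  false
#9 gcd(9, 16) = 1, not 4  false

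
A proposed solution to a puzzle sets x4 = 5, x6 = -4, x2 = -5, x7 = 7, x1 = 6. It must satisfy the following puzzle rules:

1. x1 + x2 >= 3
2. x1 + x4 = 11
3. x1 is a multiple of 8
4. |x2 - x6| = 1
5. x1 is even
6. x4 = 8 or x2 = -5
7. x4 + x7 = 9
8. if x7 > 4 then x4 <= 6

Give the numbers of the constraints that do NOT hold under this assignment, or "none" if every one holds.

1. x1 + x2 = 6 + (-5) = 1; 1 < 3, bound 3 not met  no
2. x1 + x4 = 6 + 5 = 11  yes
3. 6 = 8*0 + 6, so 8 does not divide 6  no
4. |-5 - (-4)| = 1  yes
5. x1 = 6 is even  yes
6. x4 = 5 ≠ 8, but x2 = -5 = -5 (second disjunct)  yes
7. x4 + x7 = 5 + 7 = 12, not 9  no
8. x7 = 7 > 4, so we need x4 ≤ 6; x4 = 5 ≤ 6  yes

Constraints 1, 3, and 7 are violated.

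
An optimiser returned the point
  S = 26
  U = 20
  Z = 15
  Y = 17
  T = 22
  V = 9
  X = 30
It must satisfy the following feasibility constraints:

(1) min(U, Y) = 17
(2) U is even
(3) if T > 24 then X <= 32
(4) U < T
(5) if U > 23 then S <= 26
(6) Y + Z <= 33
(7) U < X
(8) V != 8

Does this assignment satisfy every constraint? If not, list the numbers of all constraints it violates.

(1) min(20, 17) = 17  holds
(2) U = 20 is even  holds
(3) T = 22, not > 24; antecedent false, conditional vacuously true  holds
(4) U = 20, T = 22; 20 < 22  holds
(5) U = 20, not > 23; antecedent false, conditional vacuously true  holds
(6) Y + Z = 17 + 15 = 32; 32 ≤ 33  holds
(7) U = 20, X = 30; 20 < 30  holds
(8) V = 9, and 9 ≠ 8  holds

No violations.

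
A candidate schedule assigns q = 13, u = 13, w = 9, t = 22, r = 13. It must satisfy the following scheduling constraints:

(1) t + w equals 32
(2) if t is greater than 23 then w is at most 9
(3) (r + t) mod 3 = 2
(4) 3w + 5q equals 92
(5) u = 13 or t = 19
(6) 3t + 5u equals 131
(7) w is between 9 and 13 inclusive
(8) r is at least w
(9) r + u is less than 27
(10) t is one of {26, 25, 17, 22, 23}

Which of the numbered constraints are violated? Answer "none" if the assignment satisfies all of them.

(1) t + w = 22 + 9 = 31, not 32 — fails.
(2) t = 22, not > 23; antecedent false, conditional vacuously true — holds.
(3) r + t = 35; 35 mod 3 = 2 — holds.
(4) 3w + 5q = 3(9) + 5(13) = 92 — holds.
(5) u = 13 = 13 (first disjunct) — holds.
(6) 3t + 5u = 3(22) + 5(13) = 131 — holds.
(7) w = 9 lies in [9, 13] — holds.
(8) r = 13, w = 9; 13 ≥ 9 — holds.
(9) r + u = 13 + 13 = 26; 26 < 27 — holds.
(10) t = 22 is in {26, 25, 17, 22, 23} — holds.

The assignment fails constraint 1.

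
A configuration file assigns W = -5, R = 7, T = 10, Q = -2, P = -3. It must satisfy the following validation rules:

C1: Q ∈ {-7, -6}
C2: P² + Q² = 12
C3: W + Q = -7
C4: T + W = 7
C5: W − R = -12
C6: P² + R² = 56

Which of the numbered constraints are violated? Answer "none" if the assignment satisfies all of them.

C1: Q = -2 is not in {-7, -6} — violated.
C2: P² + Q² = (-3)² + (-2)² = 9 + 4 = 13, not 12 — violated.
C3: W + Q = -5 + (-2) = -7 — satisfied.
C4: T + W = 10 + (-5) = 5, not 7 — violated.
C5: W − R = -5 − 7 = -12 — satisfied.
C6: P² + R² = (-3)² + 7² = 9 + 49 = 58, not 56 — violated.

Constraints 1, 2, 4, 6 do not hold.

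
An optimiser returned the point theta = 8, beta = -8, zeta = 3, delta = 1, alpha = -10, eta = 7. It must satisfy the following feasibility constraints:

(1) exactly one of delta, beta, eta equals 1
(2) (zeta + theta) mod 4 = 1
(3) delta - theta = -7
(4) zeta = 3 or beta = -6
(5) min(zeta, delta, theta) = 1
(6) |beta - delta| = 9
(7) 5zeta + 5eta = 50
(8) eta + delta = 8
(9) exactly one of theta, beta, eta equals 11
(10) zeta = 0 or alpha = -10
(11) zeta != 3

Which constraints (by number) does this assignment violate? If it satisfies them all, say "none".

The assignment fails constraints 2, 9, and 11.

(1) delta=1, beta=-8, eta=7; 1 of them equals 1 — OK.
(2) zeta + theta = 11; 11 mod 4 = 3, not 1 — violated.
(3) delta - theta = 1 - 8 = -7 — OK.
(4) zeta = 3 = 3 (first disjunct) — OK.
(5) min(3, 1, 8) = 1 — OK.
(6) |-8 - 1| = 9 — OK.
(7) 5zeta + 5eta = 5(3) + 5(7) = 50 — OK.
(8) eta + delta = 7 + 1 = 8 — OK.
(9) theta=8, beta=-8, eta=7; 0 of them equal 11, not exactly one — violated.
(10) zeta = 3 ≠ 0, but alpha = -10 = -10 (second disjunct) — OK.
(11) zeta = 3, but 3 is required to differ — violated.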